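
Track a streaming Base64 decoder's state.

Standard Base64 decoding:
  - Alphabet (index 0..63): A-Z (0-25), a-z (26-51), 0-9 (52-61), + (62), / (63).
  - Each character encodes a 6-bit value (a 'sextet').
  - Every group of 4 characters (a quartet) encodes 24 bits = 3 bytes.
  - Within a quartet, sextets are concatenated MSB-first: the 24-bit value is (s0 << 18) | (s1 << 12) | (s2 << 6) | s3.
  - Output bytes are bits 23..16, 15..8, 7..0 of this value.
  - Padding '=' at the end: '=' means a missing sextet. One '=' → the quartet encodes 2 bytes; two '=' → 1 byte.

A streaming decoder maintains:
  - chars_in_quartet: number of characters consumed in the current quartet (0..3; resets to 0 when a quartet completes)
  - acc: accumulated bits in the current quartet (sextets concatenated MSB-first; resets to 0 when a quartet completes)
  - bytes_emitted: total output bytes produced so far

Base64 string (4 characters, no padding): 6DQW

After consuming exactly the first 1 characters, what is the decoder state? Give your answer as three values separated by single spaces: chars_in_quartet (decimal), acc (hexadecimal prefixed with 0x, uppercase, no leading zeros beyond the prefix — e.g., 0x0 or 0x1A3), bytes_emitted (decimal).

Answer: 1 0x3A 0

Derivation:
After char 0 ('6'=58): chars_in_quartet=1 acc=0x3A bytes_emitted=0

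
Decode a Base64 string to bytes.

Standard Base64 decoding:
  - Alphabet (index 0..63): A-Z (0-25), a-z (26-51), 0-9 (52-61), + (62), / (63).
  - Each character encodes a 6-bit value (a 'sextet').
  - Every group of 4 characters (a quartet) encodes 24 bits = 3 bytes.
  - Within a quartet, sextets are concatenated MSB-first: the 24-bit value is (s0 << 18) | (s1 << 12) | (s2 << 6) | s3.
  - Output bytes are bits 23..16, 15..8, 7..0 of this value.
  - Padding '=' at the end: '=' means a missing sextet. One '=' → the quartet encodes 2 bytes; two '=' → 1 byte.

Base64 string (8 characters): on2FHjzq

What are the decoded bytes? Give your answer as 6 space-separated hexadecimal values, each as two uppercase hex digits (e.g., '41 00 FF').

After char 0 ('o'=40): chars_in_quartet=1 acc=0x28 bytes_emitted=0
After char 1 ('n'=39): chars_in_quartet=2 acc=0xA27 bytes_emitted=0
After char 2 ('2'=54): chars_in_quartet=3 acc=0x289F6 bytes_emitted=0
After char 3 ('F'=5): chars_in_quartet=4 acc=0xA27D85 -> emit A2 7D 85, reset; bytes_emitted=3
After char 4 ('H'=7): chars_in_quartet=1 acc=0x7 bytes_emitted=3
After char 5 ('j'=35): chars_in_quartet=2 acc=0x1E3 bytes_emitted=3
After char 6 ('z'=51): chars_in_quartet=3 acc=0x78F3 bytes_emitted=3
After char 7 ('q'=42): chars_in_quartet=4 acc=0x1E3CEA -> emit 1E 3C EA, reset; bytes_emitted=6

Answer: A2 7D 85 1E 3C EA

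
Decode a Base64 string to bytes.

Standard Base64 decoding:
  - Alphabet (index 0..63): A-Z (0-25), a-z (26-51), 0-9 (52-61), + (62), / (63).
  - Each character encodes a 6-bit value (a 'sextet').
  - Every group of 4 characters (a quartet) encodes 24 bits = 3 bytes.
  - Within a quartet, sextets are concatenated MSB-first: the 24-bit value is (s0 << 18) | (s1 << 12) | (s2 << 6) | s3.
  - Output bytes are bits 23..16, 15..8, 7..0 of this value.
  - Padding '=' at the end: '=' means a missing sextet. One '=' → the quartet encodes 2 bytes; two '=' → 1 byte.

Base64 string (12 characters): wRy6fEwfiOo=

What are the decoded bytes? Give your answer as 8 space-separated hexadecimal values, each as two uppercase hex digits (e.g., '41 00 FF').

After char 0 ('w'=48): chars_in_quartet=1 acc=0x30 bytes_emitted=0
After char 1 ('R'=17): chars_in_quartet=2 acc=0xC11 bytes_emitted=0
After char 2 ('y'=50): chars_in_quartet=3 acc=0x30472 bytes_emitted=0
After char 3 ('6'=58): chars_in_quartet=4 acc=0xC11CBA -> emit C1 1C BA, reset; bytes_emitted=3
After char 4 ('f'=31): chars_in_quartet=1 acc=0x1F bytes_emitted=3
After char 5 ('E'=4): chars_in_quartet=2 acc=0x7C4 bytes_emitted=3
After char 6 ('w'=48): chars_in_quartet=3 acc=0x1F130 bytes_emitted=3
After char 7 ('f'=31): chars_in_quartet=4 acc=0x7C4C1F -> emit 7C 4C 1F, reset; bytes_emitted=6
After char 8 ('i'=34): chars_in_quartet=1 acc=0x22 bytes_emitted=6
After char 9 ('O'=14): chars_in_quartet=2 acc=0x88E bytes_emitted=6
After char 10 ('o'=40): chars_in_quartet=3 acc=0x223A8 bytes_emitted=6
Padding '=': partial quartet acc=0x223A8 -> emit 88 EA; bytes_emitted=8

Answer: C1 1C BA 7C 4C 1F 88 EA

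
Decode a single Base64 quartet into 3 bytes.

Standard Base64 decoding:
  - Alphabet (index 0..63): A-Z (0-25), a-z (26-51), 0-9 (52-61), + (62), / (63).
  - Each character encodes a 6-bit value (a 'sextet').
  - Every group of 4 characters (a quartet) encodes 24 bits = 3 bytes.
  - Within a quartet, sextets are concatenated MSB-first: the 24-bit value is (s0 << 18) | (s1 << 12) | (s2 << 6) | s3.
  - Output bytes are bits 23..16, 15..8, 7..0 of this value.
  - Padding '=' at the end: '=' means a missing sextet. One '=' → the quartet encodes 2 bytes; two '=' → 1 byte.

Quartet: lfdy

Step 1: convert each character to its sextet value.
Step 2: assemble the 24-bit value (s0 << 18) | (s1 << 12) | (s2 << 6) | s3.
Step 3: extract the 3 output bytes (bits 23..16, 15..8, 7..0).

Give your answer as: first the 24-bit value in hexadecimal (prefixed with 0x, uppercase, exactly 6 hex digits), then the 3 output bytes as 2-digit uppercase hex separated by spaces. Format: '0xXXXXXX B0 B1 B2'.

Answer: 0x95F772 95 F7 72

Derivation:
Sextets: l=37, f=31, d=29, y=50
24-bit: (37<<18) | (31<<12) | (29<<6) | 50
      = 0x940000 | 0x01F000 | 0x000740 | 0x000032
      = 0x95F772
Bytes: (v>>16)&0xFF=95, (v>>8)&0xFF=F7, v&0xFF=72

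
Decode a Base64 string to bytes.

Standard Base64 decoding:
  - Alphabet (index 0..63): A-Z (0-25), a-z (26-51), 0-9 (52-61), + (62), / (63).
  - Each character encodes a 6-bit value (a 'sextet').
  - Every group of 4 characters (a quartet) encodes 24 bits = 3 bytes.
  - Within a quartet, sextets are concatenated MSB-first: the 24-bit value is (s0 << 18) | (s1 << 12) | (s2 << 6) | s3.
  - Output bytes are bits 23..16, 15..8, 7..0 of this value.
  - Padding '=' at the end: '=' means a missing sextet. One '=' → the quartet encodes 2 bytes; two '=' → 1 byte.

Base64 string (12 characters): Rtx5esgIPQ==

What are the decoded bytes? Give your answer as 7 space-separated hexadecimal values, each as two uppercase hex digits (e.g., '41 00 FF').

After char 0 ('R'=17): chars_in_quartet=1 acc=0x11 bytes_emitted=0
After char 1 ('t'=45): chars_in_quartet=2 acc=0x46D bytes_emitted=0
After char 2 ('x'=49): chars_in_quartet=3 acc=0x11B71 bytes_emitted=0
After char 3 ('5'=57): chars_in_quartet=4 acc=0x46DC79 -> emit 46 DC 79, reset; bytes_emitted=3
After char 4 ('e'=30): chars_in_quartet=1 acc=0x1E bytes_emitted=3
After char 5 ('s'=44): chars_in_quartet=2 acc=0x7AC bytes_emitted=3
After char 6 ('g'=32): chars_in_quartet=3 acc=0x1EB20 bytes_emitted=3
After char 7 ('I'=8): chars_in_quartet=4 acc=0x7AC808 -> emit 7A C8 08, reset; bytes_emitted=6
After char 8 ('P'=15): chars_in_quartet=1 acc=0xF bytes_emitted=6
After char 9 ('Q'=16): chars_in_quartet=2 acc=0x3D0 bytes_emitted=6
Padding '==': partial quartet acc=0x3D0 -> emit 3D; bytes_emitted=7

Answer: 46 DC 79 7A C8 08 3D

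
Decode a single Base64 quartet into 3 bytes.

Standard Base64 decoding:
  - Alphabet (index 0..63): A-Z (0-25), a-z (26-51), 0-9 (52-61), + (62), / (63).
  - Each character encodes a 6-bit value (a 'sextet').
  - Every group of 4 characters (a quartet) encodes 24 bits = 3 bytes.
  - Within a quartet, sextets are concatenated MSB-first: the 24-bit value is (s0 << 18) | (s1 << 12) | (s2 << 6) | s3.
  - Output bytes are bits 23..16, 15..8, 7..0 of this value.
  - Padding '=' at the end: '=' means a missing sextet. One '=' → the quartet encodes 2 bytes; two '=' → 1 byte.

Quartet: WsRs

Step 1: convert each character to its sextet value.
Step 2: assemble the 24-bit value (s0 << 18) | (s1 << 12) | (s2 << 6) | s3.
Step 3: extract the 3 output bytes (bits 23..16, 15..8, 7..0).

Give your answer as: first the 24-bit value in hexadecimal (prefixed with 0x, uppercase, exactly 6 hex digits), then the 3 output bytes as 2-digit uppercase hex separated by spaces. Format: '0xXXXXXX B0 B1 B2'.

Sextets: W=22, s=44, R=17, s=44
24-bit: (22<<18) | (44<<12) | (17<<6) | 44
      = 0x580000 | 0x02C000 | 0x000440 | 0x00002C
      = 0x5AC46C
Bytes: (v>>16)&0xFF=5A, (v>>8)&0xFF=C4, v&0xFF=6C

Answer: 0x5AC46C 5A C4 6C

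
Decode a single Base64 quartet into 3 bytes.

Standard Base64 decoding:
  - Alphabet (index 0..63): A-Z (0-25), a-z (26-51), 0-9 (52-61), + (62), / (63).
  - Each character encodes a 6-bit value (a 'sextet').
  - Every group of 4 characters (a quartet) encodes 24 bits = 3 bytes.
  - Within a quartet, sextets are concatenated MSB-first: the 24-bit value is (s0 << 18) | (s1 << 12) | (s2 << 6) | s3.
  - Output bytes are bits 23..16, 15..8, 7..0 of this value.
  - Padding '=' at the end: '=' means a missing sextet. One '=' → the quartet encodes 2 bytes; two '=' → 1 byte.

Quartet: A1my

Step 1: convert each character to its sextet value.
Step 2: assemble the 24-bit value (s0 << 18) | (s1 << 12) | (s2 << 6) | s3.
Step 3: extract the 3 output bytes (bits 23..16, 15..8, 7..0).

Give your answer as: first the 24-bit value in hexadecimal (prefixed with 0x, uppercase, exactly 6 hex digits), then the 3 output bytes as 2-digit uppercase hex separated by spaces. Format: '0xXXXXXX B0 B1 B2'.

Answer: 0x0359B2 03 59 B2

Derivation:
Sextets: A=0, 1=53, m=38, y=50
24-bit: (0<<18) | (53<<12) | (38<<6) | 50
      = 0x000000 | 0x035000 | 0x000980 | 0x000032
      = 0x0359B2
Bytes: (v>>16)&0xFF=03, (v>>8)&0xFF=59, v&0xFF=B2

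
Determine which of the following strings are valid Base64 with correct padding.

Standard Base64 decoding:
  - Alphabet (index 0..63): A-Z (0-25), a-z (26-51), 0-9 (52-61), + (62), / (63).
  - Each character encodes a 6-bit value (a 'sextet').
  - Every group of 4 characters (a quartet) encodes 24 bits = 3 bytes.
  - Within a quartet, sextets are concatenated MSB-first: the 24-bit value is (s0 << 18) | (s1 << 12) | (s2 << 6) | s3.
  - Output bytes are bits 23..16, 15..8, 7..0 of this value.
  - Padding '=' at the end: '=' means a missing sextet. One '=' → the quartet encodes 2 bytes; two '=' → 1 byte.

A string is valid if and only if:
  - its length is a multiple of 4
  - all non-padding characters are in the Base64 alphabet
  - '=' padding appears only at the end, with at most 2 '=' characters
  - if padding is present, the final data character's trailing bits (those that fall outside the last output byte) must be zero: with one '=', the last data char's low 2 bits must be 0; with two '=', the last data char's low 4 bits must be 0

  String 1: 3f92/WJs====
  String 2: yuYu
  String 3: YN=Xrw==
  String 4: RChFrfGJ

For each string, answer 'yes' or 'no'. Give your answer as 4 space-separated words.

Answer: no yes no yes

Derivation:
String 1: '3f92/WJs====' → invalid (4 pad chars (max 2))
String 2: 'yuYu' → valid
String 3: 'YN=Xrw==' → invalid (bad char(s): ['=']; '=' in middle)
String 4: 'RChFrfGJ' → valid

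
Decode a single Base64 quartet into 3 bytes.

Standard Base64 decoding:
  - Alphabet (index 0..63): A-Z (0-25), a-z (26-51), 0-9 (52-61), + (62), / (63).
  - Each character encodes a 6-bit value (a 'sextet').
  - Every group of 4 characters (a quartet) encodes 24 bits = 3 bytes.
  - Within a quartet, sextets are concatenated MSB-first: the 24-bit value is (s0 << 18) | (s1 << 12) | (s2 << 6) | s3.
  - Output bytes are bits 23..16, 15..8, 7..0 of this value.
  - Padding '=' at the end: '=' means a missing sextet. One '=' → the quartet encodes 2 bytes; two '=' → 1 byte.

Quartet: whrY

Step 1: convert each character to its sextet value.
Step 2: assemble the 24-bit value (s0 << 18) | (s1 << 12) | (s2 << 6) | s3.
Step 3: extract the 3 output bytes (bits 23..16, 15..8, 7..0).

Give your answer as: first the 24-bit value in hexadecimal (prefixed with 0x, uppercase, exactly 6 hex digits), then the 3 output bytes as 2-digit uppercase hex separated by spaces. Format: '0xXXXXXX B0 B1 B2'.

Answer: 0xC21AD8 C2 1A D8

Derivation:
Sextets: w=48, h=33, r=43, Y=24
24-bit: (48<<18) | (33<<12) | (43<<6) | 24
      = 0xC00000 | 0x021000 | 0x000AC0 | 0x000018
      = 0xC21AD8
Bytes: (v>>16)&0xFF=C2, (v>>8)&0xFF=1A, v&0xFF=D8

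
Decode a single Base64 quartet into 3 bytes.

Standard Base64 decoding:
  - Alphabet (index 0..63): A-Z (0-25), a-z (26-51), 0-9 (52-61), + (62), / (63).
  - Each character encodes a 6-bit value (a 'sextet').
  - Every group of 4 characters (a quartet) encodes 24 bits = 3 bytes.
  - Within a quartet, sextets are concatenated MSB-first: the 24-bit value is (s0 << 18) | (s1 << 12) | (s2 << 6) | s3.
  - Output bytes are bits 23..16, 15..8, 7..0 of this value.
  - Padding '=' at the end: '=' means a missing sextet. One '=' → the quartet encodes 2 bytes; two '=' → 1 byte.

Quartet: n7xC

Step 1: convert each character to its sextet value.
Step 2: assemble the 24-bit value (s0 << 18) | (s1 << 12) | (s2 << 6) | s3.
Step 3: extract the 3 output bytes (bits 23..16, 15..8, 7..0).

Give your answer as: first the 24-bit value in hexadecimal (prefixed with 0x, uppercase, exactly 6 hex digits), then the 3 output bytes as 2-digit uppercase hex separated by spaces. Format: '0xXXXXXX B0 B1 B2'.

Sextets: n=39, 7=59, x=49, C=2
24-bit: (39<<18) | (59<<12) | (49<<6) | 2
      = 0x9C0000 | 0x03B000 | 0x000C40 | 0x000002
      = 0x9FBC42
Bytes: (v>>16)&0xFF=9F, (v>>8)&0xFF=BC, v&0xFF=42

Answer: 0x9FBC42 9F BC 42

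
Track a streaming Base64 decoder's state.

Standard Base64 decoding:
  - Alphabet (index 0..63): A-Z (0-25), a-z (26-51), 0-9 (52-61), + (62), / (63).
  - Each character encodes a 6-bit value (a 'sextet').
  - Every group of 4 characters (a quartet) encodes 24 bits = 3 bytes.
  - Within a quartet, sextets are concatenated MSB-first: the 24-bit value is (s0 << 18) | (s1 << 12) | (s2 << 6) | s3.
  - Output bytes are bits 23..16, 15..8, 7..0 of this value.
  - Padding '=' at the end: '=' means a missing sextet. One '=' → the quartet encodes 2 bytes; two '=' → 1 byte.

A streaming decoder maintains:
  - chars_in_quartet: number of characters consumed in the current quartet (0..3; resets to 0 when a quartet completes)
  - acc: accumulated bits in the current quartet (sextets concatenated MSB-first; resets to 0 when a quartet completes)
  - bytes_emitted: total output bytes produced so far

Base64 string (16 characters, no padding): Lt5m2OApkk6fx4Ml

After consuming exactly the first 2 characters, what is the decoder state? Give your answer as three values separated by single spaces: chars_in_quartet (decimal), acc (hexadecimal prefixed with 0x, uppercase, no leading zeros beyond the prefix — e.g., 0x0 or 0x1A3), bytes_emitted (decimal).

Answer: 2 0x2ED 0

Derivation:
After char 0 ('L'=11): chars_in_quartet=1 acc=0xB bytes_emitted=0
After char 1 ('t'=45): chars_in_quartet=2 acc=0x2ED bytes_emitted=0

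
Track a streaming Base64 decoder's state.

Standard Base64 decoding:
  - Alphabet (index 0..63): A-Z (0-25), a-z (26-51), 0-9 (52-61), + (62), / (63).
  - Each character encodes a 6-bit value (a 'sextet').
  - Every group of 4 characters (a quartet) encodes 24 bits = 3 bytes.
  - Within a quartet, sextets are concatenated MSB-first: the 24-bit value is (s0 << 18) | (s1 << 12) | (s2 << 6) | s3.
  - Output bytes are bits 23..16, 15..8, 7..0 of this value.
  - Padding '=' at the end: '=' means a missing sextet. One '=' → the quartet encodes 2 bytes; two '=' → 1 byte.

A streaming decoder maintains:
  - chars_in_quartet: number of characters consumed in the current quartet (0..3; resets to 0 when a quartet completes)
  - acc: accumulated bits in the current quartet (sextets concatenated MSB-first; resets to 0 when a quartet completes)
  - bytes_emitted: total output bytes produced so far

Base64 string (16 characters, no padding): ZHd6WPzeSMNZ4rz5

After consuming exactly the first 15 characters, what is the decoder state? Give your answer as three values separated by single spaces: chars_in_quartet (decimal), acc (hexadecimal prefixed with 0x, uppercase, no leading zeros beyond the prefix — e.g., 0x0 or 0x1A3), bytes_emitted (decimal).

Answer: 3 0x38AF3 9

Derivation:
After char 0 ('Z'=25): chars_in_quartet=1 acc=0x19 bytes_emitted=0
After char 1 ('H'=7): chars_in_quartet=2 acc=0x647 bytes_emitted=0
After char 2 ('d'=29): chars_in_quartet=3 acc=0x191DD bytes_emitted=0
After char 3 ('6'=58): chars_in_quartet=4 acc=0x64777A -> emit 64 77 7A, reset; bytes_emitted=3
After char 4 ('W'=22): chars_in_quartet=1 acc=0x16 bytes_emitted=3
After char 5 ('P'=15): chars_in_quartet=2 acc=0x58F bytes_emitted=3
After char 6 ('z'=51): chars_in_quartet=3 acc=0x163F3 bytes_emitted=3
After char 7 ('e'=30): chars_in_quartet=4 acc=0x58FCDE -> emit 58 FC DE, reset; bytes_emitted=6
After char 8 ('S'=18): chars_in_quartet=1 acc=0x12 bytes_emitted=6
After char 9 ('M'=12): chars_in_quartet=2 acc=0x48C bytes_emitted=6
After char 10 ('N'=13): chars_in_quartet=3 acc=0x1230D bytes_emitted=6
After char 11 ('Z'=25): chars_in_quartet=4 acc=0x48C359 -> emit 48 C3 59, reset; bytes_emitted=9
After char 12 ('4'=56): chars_in_quartet=1 acc=0x38 bytes_emitted=9
After char 13 ('r'=43): chars_in_quartet=2 acc=0xE2B bytes_emitted=9
After char 14 ('z'=51): chars_in_quartet=3 acc=0x38AF3 bytes_emitted=9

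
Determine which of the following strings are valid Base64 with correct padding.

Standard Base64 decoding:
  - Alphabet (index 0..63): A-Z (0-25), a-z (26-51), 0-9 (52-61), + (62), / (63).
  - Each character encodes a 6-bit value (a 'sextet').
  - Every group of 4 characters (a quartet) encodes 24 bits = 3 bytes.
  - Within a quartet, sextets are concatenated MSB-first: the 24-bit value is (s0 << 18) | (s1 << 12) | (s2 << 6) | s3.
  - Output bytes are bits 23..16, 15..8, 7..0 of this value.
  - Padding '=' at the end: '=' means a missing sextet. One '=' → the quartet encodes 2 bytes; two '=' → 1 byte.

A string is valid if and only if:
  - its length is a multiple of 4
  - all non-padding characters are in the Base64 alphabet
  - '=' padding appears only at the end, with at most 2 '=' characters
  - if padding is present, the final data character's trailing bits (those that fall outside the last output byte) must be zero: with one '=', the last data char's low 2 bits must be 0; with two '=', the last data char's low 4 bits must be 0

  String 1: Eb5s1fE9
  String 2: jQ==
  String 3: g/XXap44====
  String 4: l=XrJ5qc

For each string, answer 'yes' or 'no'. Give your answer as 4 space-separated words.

String 1: 'Eb5s1fE9' → valid
String 2: 'jQ==' → valid
String 3: 'g/XXap44====' → invalid (4 pad chars (max 2))
String 4: 'l=XrJ5qc' → invalid (bad char(s): ['=']; '=' in middle)

Answer: yes yes no no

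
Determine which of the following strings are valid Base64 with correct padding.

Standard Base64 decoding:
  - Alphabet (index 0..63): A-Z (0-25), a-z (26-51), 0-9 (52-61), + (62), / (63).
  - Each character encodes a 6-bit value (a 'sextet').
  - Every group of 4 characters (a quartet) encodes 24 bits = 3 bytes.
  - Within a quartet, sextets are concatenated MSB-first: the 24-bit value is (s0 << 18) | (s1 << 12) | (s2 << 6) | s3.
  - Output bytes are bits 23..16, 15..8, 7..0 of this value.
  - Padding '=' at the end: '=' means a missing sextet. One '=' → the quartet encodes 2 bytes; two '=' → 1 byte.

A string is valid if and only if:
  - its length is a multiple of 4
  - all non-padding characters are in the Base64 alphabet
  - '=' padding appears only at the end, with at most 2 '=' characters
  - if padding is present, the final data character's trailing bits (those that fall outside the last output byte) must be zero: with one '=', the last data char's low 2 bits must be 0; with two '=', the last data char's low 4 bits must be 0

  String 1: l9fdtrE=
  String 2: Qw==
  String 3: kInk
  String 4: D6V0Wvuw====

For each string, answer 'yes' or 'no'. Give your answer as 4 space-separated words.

String 1: 'l9fdtrE=' → valid
String 2: 'Qw==' → valid
String 3: 'kInk' → valid
String 4: 'D6V0Wvuw====' → invalid (4 pad chars (max 2))

Answer: yes yes yes no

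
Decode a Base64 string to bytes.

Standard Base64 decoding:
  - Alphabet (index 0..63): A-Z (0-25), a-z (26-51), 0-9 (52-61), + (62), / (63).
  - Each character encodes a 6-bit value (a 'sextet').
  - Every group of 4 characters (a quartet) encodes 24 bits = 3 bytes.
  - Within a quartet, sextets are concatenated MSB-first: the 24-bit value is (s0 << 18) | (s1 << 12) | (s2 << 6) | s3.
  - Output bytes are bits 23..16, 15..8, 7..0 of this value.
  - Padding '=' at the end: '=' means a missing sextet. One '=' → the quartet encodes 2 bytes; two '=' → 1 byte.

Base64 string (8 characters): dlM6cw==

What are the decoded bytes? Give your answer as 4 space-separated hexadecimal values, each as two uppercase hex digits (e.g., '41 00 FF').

Answer: 76 53 3A 73

Derivation:
After char 0 ('d'=29): chars_in_quartet=1 acc=0x1D bytes_emitted=0
After char 1 ('l'=37): chars_in_quartet=2 acc=0x765 bytes_emitted=0
After char 2 ('M'=12): chars_in_quartet=3 acc=0x1D94C bytes_emitted=0
After char 3 ('6'=58): chars_in_quartet=4 acc=0x76533A -> emit 76 53 3A, reset; bytes_emitted=3
After char 4 ('c'=28): chars_in_quartet=1 acc=0x1C bytes_emitted=3
After char 5 ('w'=48): chars_in_quartet=2 acc=0x730 bytes_emitted=3
Padding '==': partial quartet acc=0x730 -> emit 73; bytes_emitted=4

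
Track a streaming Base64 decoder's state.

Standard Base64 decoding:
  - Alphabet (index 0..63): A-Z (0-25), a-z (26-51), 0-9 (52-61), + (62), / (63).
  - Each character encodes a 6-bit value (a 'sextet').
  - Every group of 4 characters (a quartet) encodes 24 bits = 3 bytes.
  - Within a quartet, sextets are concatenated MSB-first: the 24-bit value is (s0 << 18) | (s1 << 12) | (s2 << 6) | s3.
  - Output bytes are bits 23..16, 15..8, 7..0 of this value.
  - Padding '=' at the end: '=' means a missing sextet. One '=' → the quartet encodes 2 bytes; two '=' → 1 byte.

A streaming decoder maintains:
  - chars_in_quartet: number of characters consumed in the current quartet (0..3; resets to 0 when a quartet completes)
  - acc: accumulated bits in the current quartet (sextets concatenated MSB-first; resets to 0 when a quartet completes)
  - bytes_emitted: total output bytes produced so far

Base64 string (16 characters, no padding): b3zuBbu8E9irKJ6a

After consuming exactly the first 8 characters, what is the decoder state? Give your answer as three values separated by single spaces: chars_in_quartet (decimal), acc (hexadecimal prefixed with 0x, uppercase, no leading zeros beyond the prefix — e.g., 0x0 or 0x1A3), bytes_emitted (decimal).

Answer: 0 0x0 6

Derivation:
After char 0 ('b'=27): chars_in_quartet=1 acc=0x1B bytes_emitted=0
After char 1 ('3'=55): chars_in_quartet=2 acc=0x6F7 bytes_emitted=0
After char 2 ('z'=51): chars_in_quartet=3 acc=0x1BDF3 bytes_emitted=0
After char 3 ('u'=46): chars_in_quartet=4 acc=0x6F7CEE -> emit 6F 7C EE, reset; bytes_emitted=3
After char 4 ('B'=1): chars_in_quartet=1 acc=0x1 bytes_emitted=3
After char 5 ('b'=27): chars_in_quartet=2 acc=0x5B bytes_emitted=3
After char 6 ('u'=46): chars_in_quartet=3 acc=0x16EE bytes_emitted=3
After char 7 ('8'=60): chars_in_quartet=4 acc=0x5BBBC -> emit 05 BB BC, reset; bytes_emitted=6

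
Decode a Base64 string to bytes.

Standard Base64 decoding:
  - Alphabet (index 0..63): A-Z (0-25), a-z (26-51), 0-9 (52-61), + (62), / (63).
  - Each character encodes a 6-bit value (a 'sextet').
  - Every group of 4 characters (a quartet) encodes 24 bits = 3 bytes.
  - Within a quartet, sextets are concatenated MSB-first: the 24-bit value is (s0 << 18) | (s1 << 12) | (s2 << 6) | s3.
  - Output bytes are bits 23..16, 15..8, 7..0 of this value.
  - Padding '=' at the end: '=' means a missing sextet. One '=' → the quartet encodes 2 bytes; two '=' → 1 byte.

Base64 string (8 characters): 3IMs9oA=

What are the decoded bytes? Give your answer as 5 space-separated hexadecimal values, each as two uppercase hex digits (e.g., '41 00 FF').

Answer: DC 83 2C F6 80

Derivation:
After char 0 ('3'=55): chars_in_quartet=1 acc=0x37 bytes_emitted=0
After char 1 ('I'=8): chars_in_quartet=2 acc=0xDC8 bytes_emitted=0
After char 2 ('M'=12): chars_in_quartet=3 acc=0x3720C bytes_emitted=0
After char 3 ('s'=44): chars_in_quartet=4 acc=0xDC832C -> emit DC 83 2C, reset; bytes_emitted=3
After char 4 ('9'=61): chars_in_quartet=1 acc=0x3D bytes_emitted=3
After char 5 ('o'=40): chars_in_quartet=2 acc=0xF68 bytes_emitted=3
After char 6 ('A'=0): chars_in_quartet=3 acc=0x3DA00 bytes_emitted=3
Padding '=': partial quartet acc=0x3DA00 -> emit F6 80; bytes_emitted=5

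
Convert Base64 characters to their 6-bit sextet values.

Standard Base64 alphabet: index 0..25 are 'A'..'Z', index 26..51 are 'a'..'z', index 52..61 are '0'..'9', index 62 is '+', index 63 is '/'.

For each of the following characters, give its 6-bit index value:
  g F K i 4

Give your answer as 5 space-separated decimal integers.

Answer: 32 5 10 34 56

Derivation:
'g': a..z range, 26 + ord('g') − ord('a') = 32
'F': A..Z range, ord('F') − ord('A') = 5
'K': A..Z range, ord('K') − ord('A') = 10
'i': a..z range, 26 + ord('i') − ord('a') = 34
'4': 0..9 range, 52 + ord('4') − ord('0') = 56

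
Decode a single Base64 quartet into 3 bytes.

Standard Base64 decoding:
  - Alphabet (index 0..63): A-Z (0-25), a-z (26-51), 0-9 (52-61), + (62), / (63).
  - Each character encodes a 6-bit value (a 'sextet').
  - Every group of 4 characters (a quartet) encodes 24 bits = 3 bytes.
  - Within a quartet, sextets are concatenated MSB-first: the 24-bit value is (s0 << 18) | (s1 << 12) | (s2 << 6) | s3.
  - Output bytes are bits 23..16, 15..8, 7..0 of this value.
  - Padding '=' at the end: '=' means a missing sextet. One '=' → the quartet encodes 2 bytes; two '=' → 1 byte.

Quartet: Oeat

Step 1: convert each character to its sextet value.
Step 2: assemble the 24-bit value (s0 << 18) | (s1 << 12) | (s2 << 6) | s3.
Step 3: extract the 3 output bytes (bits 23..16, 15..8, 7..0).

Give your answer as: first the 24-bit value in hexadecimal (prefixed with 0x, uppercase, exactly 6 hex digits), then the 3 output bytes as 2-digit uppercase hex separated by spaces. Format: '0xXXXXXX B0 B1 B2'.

Sextets: O=14, e=30, a=26, t=45
24-bit: (14<<18) | (30<<12) | (26<<6) | 45
      = 0x380000 | 0x01E000 | 0x000680 | 0x00002D
      = 0x39E6AD
Bytes: (v>>16)&0xFF=39, (v>>8)&0xFF=E6, v&0xFF=AD

Answer: 0x39E6AD 39 E6 AD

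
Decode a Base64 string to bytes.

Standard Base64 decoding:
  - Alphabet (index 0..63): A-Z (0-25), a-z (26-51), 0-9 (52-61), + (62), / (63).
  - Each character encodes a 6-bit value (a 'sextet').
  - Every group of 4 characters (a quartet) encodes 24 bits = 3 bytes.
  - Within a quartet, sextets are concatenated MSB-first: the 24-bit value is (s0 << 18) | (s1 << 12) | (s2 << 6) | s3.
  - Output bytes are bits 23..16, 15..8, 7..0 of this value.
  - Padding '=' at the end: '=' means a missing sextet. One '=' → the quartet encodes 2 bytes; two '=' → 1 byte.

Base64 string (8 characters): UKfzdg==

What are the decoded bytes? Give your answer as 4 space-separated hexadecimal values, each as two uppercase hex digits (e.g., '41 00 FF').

After char 0 ('U'=20): chars_in_quartet=1 acc=0x14 bytes_emitted=0
After char 1 ('K'=10): chars_in_quartet=2 acc=0x50A bytes_emitted=0
After char 2 ('f'=31): chars_in_quartet=3 acc=0x1429F bytes_emitted=0
After char 3 ('z'=51): chars_in_quartet=4 acc=0x50A7F3 -> emit 50 A7 F3, reset; bytes_emitted=3
After char 4 ('d'=29): chars_in_quartet=1 acc=0x1D bytes_emitted=3
After char 5 ('g'=32): chars_in_quartet=2 acc=0x760 bytes_emitted=3
Padding '==': partial quartet acc=0x760 -> emit 76; bytes_emitted=4

Answer: 50 A7 F3 76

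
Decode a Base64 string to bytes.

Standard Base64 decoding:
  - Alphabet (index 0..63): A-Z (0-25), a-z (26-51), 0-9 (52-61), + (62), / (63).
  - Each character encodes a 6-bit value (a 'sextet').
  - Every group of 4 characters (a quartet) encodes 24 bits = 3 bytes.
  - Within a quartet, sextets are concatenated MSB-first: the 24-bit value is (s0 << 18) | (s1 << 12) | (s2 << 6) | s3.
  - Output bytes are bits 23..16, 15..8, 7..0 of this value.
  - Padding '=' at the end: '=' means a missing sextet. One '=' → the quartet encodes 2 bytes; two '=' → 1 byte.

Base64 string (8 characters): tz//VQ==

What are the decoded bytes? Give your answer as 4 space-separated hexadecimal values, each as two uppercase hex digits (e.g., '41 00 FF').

After char 0 ('t'=45): chars_in_quartet=1 acc=0x2D bytes_emitted=0
After char 1 ('z'=51): chars_in_quartet=2 acc=0xB73 bytes_emitted=0
After char 2 ('/'=63): chars_in_quartet=3 acc=0x2DCFF bytes_emitted=0
After char 3 ('/'=63): chars_in_quartet=4 acc=0xB73FFF -> emit B7 3F FF, reset; bytes_emitted=3
After char 4 ('V'=21): chars_in_quartet=1 acc=0x15 bytes_emitted=3
After char 5 ('Q'=16): chars_in_quartet=2 acc=0x550 bytes_emitted=3
Padding '==': partial quartet acc=0x550 -> emit 55; bytes_emitted=4

Answer: B7 3F FF 55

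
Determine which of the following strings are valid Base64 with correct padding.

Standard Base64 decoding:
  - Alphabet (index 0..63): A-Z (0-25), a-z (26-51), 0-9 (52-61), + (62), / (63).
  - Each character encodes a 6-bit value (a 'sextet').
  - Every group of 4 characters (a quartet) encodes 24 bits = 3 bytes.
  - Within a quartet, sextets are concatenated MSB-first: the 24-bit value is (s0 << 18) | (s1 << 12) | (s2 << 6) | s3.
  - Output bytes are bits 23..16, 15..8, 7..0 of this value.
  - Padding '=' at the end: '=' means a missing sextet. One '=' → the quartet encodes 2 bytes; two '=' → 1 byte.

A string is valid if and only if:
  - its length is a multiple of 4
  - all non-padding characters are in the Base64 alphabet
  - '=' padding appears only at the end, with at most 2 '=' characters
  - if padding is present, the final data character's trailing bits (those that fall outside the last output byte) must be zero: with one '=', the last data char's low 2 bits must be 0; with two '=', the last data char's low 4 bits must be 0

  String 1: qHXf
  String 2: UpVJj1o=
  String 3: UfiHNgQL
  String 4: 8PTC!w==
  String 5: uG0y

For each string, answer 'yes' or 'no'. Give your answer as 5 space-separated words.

String 1: 'qHXf' → valid
String 2: 'UpVJj1o=' → valid
String 3: 'UfiHNgQL' → valid
String 4: '8PTC!w==' → invalid (bad char(s): ['!'])
String 5: 'uG0y' → valid

Answer: yes yes yes no yes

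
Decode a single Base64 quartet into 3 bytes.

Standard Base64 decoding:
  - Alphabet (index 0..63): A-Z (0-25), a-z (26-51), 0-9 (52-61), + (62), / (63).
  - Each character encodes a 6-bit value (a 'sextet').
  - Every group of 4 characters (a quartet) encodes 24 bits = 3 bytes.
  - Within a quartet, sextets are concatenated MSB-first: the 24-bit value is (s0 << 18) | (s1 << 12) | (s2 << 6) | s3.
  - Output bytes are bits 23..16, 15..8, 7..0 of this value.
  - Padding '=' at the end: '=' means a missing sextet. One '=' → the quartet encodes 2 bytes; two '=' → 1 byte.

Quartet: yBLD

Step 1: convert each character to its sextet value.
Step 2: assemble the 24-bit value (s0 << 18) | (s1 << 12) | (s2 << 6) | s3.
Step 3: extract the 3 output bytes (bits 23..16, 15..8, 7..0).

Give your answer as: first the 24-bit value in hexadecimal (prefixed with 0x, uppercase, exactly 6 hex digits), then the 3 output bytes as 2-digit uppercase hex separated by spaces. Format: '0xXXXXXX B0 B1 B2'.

Answer: 0xC812C3 C8 12 C3

Derivation:
Sextets: y=50, B=1, L=11, D=3
24-bit: (50<<18) | (1<<12) | (11<<6) | 3
      = 0xC80000 | 0x001000 | 0x0002C0 | 0x000003
      = 0xC812C3
Bytes: (v>>16)&0xFF=C8, (v>>8)&0xFF=12, v&0xFF=C3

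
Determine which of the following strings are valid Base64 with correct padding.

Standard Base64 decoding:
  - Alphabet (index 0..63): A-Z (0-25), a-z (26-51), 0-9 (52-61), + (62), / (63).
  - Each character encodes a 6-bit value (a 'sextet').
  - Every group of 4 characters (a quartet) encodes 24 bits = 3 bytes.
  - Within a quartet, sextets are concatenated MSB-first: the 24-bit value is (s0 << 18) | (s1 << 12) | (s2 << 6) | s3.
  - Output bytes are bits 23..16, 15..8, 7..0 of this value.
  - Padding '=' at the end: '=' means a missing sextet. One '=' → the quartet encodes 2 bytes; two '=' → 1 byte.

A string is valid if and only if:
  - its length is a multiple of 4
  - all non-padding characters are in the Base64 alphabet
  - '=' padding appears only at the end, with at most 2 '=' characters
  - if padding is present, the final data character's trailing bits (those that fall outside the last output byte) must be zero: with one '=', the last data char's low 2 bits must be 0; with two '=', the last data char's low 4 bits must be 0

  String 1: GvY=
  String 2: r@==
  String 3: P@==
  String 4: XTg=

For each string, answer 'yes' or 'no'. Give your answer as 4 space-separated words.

Answer: yes no no yes

Derivation:
String 1: 'GvY=' → valid
String 2: 'r@==' → invalid (bad char(s): ['@'])
String 3: 'P@==' → invalid (bad char(s): ['@'])
String 4: 'XTg=' → valid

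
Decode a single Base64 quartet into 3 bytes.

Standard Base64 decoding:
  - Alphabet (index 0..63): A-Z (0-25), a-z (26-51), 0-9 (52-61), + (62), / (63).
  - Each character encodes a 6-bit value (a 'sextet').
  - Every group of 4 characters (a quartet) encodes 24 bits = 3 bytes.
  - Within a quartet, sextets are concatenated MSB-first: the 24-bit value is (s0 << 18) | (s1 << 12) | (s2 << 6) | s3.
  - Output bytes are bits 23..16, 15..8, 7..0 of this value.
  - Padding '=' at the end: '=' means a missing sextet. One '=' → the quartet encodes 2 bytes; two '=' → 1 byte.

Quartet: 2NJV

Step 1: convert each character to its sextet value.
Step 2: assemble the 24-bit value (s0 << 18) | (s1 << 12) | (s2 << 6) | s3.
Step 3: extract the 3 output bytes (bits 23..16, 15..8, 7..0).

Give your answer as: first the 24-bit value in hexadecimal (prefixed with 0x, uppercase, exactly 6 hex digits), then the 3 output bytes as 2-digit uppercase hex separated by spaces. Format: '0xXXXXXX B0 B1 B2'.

Answer: 0xD8D255 D8 D2 55

Derivation:
Sextets: 2=54, N=13, J=9, V=21
24-bit: (54<<18) | (13<<12) | (9<<6) | 21
      = 0xD80000 | 0x00D000 | 0x000240 | 0x000015
      = 0xD8D255
Bytes: (v>>16)&0xFF=D8, (v>>8)&0xFF=D2, v&0xFF=55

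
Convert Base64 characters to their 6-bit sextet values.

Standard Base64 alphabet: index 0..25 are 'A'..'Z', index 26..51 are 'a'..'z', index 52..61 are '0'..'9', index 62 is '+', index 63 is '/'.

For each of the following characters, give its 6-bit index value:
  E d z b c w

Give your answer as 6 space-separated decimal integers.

'E': A..Z range, ord('E') − ord('A') = 4
'd': a..z range, 26 + ord('d') − ord('a') = 29
'z': a..z range, 26 + ord('z') − ord('a') = 51
'b': a..z range, 26 + ord('b') − ord('a') = 27
'c': a..z range, 26 + ord('c') − ord('a') = 28
'w': a..z range, 26 + ord('w') − ord('a') = 48

Answer: 4 29 51 27 28 48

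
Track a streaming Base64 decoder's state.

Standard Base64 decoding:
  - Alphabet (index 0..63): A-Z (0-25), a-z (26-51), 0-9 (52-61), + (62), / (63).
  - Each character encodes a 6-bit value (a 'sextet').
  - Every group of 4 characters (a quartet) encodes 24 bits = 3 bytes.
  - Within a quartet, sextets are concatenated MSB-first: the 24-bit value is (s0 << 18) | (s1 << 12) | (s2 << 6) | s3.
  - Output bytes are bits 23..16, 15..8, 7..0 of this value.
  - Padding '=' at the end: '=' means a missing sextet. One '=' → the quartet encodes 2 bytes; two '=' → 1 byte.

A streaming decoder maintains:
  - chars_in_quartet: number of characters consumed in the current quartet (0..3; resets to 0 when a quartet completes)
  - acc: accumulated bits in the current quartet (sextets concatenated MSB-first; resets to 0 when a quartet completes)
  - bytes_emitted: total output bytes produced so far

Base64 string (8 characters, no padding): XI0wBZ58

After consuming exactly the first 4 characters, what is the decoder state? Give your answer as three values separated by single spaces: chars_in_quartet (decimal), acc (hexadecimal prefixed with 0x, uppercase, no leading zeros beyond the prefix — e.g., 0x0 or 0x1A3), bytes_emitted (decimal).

After char 0 ('X'=23): chars_in_quartet=1 acc=0x17 bytes_emitted=0
After char 1 ('I'=8): chars_in_quartet=2 acc=0x5C8 bytes_emitted=0
After char 2 ('0'=52): chars_in_quartet=3 acc=0x17234 bytes_emitted=0
After char 3 ('w'=48): chars_in_quartet=4 acc=0x5C8D30 -> emit 5C 8D 30, reset; bytes_emitted=3

Answer: 0 0x0 3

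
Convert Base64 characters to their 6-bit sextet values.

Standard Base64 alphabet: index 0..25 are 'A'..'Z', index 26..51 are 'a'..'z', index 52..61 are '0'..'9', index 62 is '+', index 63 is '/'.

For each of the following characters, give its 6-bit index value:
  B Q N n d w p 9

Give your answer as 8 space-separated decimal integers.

Answer: 1 16 13 39 29 48 41 61

Derivation:
'B': A..Z range, ord('B') − ord('A') = 1
'Q': A..Z range, ord('Q') − ord('A') = 16
'N': A..Z range, ord('N') − ord('A') = 13
'n': a..z range, 26 + ord('n') − ord('a') = 39
'd': a..z range, 26 + ord('d') − ord('a') = 29
'w': a..z range, 26 + ord('w') − ord('a') = 48
'p': a..z range, 26 + ord('p') − ord('a') = 41
'9': 0..9 range, 52 + ord('9') − ord('0') = 61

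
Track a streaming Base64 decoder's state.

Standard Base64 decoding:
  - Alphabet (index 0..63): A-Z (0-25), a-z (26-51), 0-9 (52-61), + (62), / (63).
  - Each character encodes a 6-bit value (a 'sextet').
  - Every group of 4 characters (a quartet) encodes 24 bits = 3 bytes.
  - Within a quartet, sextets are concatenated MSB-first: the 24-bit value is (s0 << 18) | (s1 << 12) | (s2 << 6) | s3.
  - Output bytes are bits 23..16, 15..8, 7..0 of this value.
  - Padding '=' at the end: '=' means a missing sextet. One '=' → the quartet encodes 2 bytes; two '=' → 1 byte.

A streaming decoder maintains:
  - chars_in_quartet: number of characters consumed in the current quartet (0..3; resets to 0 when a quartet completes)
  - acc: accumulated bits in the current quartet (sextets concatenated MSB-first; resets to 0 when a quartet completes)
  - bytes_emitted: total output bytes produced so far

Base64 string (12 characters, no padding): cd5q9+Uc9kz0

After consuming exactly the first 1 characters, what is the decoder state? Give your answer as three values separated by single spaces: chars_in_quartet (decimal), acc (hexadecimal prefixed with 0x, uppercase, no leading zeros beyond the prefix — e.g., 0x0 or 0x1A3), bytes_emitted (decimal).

Answer: 1 0x1C 0

Derivation:
After char 0 ('c'=28): chars_in_quartet=1 acc=0x1C bytes_emitted=0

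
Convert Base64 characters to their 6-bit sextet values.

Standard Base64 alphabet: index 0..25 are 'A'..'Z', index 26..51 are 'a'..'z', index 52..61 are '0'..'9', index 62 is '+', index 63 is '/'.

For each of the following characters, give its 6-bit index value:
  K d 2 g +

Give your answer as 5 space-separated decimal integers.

Answer: 10 29 54 32 62

Derivation:
'K': A..Z range, ord('K') − ord('A') = 10
'd': a..z range, 26 + ord('d') − ord('a') = 29
'2': 0..9 range, 52 + ord('2') − ord('0') = 54
'g': a..z range, 26 + ord('g') − ord('a') = 32
'+': index 62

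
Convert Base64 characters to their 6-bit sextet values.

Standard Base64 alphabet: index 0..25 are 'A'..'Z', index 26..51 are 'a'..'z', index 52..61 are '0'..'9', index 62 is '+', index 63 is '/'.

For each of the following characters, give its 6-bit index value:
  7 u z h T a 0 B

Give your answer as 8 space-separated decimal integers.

'7': 0..9 range, 52 + ord('7') − ord('0') = 59
'u': a..z range, 26 + ord('u') − ord('a') = 46
'z': a..z range, 26 + ord('z') − ord('a') = 51
'h': a..z range, 26 + ord('h') − ord('a') = 33
'T': A..Z range, ord('T') − ord('A') = 19
'a': a..z range, 26 + ord('a') − ord('a') = 26
'0': 0..9 range, 52 + ord('0') − ord('0') = 52
'B': A..Z range, ord('B') − ord('A') = 1

Answer: 59 46 51 33 19 26 52 1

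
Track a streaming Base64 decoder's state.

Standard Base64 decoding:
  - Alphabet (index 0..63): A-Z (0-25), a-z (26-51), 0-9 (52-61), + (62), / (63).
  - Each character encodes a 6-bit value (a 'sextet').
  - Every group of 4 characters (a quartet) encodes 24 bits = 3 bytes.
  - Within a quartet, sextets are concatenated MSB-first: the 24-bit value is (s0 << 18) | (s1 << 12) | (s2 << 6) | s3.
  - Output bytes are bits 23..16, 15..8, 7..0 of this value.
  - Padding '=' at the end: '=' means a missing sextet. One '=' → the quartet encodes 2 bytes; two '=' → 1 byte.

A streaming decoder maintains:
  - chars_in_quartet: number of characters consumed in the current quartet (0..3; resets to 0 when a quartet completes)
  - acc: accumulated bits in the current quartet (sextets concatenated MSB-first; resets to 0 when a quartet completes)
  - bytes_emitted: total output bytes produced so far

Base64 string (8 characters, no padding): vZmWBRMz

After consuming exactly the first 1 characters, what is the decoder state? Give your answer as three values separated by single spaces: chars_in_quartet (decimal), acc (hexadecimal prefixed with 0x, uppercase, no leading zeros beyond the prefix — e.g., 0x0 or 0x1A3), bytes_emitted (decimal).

Answer: 1 0x2F 0

Derivation:
After char 0 ('v'=47): chars_in_quartet=1 acc=0x2F bytes_emitted=0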